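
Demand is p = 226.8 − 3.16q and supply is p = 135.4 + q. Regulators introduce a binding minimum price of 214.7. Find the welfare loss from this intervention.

684.60

Competitive equilibrium: 226.8 − 3.16q = 135.4 + q → q* = 21.9712, p* = 157.3712.
At the floor p = 214.7, quantity demanded = (226.8 − 214.7)/3.16 = 3.8291.
Sellers' marginal cost at q' = 3.8291: 135.4 + 1·3.8291 = 139.2291.
Δq = 21.9712 − 3.8291 = 18.1421; wedge = 214.7 − 139.2291 = 75.4709.
The triangle = ½ × 18.1421 × 75.4709 = 684.60.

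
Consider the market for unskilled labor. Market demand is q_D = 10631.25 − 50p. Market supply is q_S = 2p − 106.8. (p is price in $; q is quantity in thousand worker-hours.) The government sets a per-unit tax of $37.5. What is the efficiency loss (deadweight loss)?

In inverse form: demand p = 212.625 − 0.02q, supply p = 53.4 + 0.5q.
Competitive equilibrium: 212.625 − 0.02q = 53.4 + 0.5q → q* = 306.2019, p* = 206.501.
With the tax, the buyer price exceeds the seller price by 37.5: (212.625 − 0.02q) − (53.4 + 0.5q) = 37.5 → q' = 234.0865.
Δq = 306.2019 − 234.0865 = 72.1154; the wedge equals the tax, 37.5.
DWL = ½ × 72.1154 × 37.5 = $1352.16 thousand.

$1352.16 thousand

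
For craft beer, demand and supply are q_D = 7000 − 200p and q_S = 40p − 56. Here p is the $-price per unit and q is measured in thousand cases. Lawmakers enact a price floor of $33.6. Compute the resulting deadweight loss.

In inverse form: demand p = 35 − 0.005q, supply p = 1.4 + 0.025q.
Competitive equilibrium: 35 − 0.005q = 1.4 + 0.025q → q* = 1120, p* = 29.4.
At the floor p = 33.6, quantity demanded = (35 − 33.6)/0.005 = 280.
Sellers' marginal cost at q' = 280: 1.4 + 0.025·280 = 8.4.
Δq = 1120 − 280 = 840; wedge = 33.6 − 8.4 = 25.2.
The triangle = ½ × 840 × 25.2 = $10584 thousand.

$10584 thousand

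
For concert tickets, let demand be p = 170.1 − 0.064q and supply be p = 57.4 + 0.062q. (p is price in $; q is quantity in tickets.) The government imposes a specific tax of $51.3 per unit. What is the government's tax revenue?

$24998.57

Competitive equilibrium: 170.1 − 0.064q = 57.4 + 0.062q → q* = 894.4444, p* = 112.8556.
With the tax, the buyer price exceeds the seller price by 51.3: (170.1 − 0.064q) − (57.4 + 0.062q) = 51.3 → q' = 487.3016.
Tax revenue = 51.3 × 487.3016 = $24998.57.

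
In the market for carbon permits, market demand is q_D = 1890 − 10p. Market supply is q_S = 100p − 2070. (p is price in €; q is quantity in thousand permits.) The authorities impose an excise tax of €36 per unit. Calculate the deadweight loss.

In inverse form: demand p = 189 − 0.1q, supply p = 20.7 + 0.01q.
Competitive equilibrium: 189 − 0.1q = 20.7 + 0.01q → q* = 1530, p* = 36.
With the tax, the buyer price exceeds the seller price by 36: (189 − 0.1q) − (20.7 + 0.01q) = 36 → q' = 1202.7273.
Δq = 1530 − 1202.7273 = 327.2727; the wedge equals the tax, 36.
Welfare loss = ½ × 327.2727 × 36 = €5890.91 thousand.

€5890.91 thousand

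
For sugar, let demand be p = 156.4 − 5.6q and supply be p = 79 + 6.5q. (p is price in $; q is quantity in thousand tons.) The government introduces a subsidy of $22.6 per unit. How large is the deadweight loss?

Competitive equilibrium: 156.4 − 5.6q = 79 + 6.5q → q* = 6.3967, p* = 120.5785.
The subsidy lowers effective supply by 22.6: p = 56.4 + 6.5q.
New quantity: 156.4 − 5.6q = 56.4 + 6.5q → q' = 8.2645.
Overproduction Δq = 8.2645 − 6.3967 = 1.8678; wedge = subsidy = 22.6.
DWL = ½ × 1.8678 × 22.6 = $21.11 thousand.

$21.11 thousand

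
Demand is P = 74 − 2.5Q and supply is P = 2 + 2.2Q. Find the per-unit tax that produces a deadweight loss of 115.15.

32.9

Competitive equilibrium: 74 − 2.5Q = 2 + 2.2Q → Q* = 15.3191, P* = 35.7021.
A tax t gives ΔQ = t/4.7 and wedge t, so DWL = t²/9.4.
t²/9.4 = 115.15 → t² = 1082.41 → t = 32.9.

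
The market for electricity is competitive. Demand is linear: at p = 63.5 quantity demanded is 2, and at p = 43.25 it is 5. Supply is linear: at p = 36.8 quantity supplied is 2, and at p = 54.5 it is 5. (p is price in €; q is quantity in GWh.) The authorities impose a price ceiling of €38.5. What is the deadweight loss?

Demand slope = (43.25 − 63.5)/(5 − 2) = −6.75, so p = 77 − 6.75q.
Supply slope = (54.5 − 36.8)/(5 − 2) = 5.9, so p = 25 + 5.9q.
Competitive equilibrium: 77 − 6.75q = 25 + 5.9q → q* = 4.1107, p* = 49.253.
At the ceiling p = 38.5, quantity supplied = (38.5 − 25)/5.9 = 2.2881.
Willingness to pay at q' = 2.2881: 77 − 6.75·2.2881 = 61.5553.
Δq = 4.1107 − 2.2881 = 1.8226; wedge = 61.5553 − 38.5 = 23.0553.
The triangle = ½ × 1.8226 × 23.0553 = €21.01.

€21.01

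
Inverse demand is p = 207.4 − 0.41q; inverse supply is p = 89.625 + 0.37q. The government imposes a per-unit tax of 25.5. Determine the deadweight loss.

416.83

Competitive equilibrium: 207.4 − 0.41q = 89.625 + 0.37q → q* = 150.9936, p* = 145.4926.
With the tax, the buyer price exceeds the seller price by 25.5: (207.4 − 0.41q) − (89.625 + 0.37q) = 25.5 → q' = 118.3013.
Δq = 150.9936 − 118.3013 = 32.6923; the wedge equals the tax, 25.5.
Welfare loss = ½ × 32.6923 × 25.5 = 416.83.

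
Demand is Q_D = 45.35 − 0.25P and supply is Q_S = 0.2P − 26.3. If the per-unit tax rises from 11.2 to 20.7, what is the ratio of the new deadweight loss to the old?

In inverse form: demand P = 181.4 − 4Q, supply P = 131.5 + 5Q.
Competitive equilibrium: 181.4 − 4Q = 131.5 + 5Q → Q* = 5.5444, P* = 159.2222.
For a per-unit tax t: ΔQ = t/9, so DWL = ½·t·(t/9) = t²/18.
At t = 11.2: DWL = 6.969. At t = 20.7: DWL = 23.805.
Ratio = (20.7/11.2)² = 3.416.

3.416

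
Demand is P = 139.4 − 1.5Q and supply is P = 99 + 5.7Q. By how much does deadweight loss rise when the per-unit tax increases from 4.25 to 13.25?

Competitive equilibrium: 139.4 − 1.5Q = 99 + 5.7Q → Q* = 5.6111, P* = 130.9833.
For a per-unit tax t: ΔQ = t/7.2, so DWL = ½·t·(t/7.2) = t²/14.4.
At t = 4.25: DWL = 1.254. At t = 13.25: DWL = 12.192.
Increase = 12.192 − 1.254 = 10.94.

10.94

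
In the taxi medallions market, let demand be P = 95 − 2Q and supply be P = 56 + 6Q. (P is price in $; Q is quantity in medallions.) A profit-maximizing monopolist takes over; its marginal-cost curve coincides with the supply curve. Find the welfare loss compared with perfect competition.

$3.80

Competitive equilibrium: 95 − 2Q = 56 + 6Q → Q* = 4.875, P* = 85.25.
Marginal revenue: MR = 95 − 4Q. Set MR = MC: 95 − 4Q = 56 + 6Q → Q_m = 3.9.
Price P_m = 95 − 2·3.9 = 87.2; MC(Q_m) = 56 + 6·3.9 = 79.4.
Competitive Q* = 4.875, so ΔQ = 0.975; wedge = 87.2 − 79.4 = 7.8.
The triangle = ½ × 0.975 × 7.8 = $3.80.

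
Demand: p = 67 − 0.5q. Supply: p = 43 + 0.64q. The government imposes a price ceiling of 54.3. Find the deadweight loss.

Competitive equilibrium: 67 − 0.5q = 43 + 0.64q → q* = 21.0526, p* = 56.4737.
At the ceiling p = 54.3, quantity supplied = (54.3 − 43)/0.64 = 17.6563.
Willingness to pay at q' = 17.6563: 67 − 0.5·17.6563 = 58.1719.
Δq = 21.0526 − 17.6563 = 3.3963; wedge = 58.1719 − 54.3 = 3.8719.
Welfare loss = ½ × 3.3963 × 3.8719 = 6.58.

6.58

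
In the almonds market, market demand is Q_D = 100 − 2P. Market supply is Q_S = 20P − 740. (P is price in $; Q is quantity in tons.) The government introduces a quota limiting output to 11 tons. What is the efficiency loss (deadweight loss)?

In inverse form: demand P = 50 − 0.5Q, supply P = 37 + 0.05Q.
Competitive equilibrium: 50 − 0.5Q = 37 + 0.05Q → Q* = 23.6364, P* = 38.1818.
At Q = 11: demand price = 50 − 0.5·11 = 44.5; supply price = 37 + 0.05·11 = 37.55.
ΔQ = 23.6364 − 11 = 12.6364; wedge = 44.5 − 37.55 = 6.95.
Welfare loss = ½ × 12.6364 × 6.95 = $43.91.

$43.91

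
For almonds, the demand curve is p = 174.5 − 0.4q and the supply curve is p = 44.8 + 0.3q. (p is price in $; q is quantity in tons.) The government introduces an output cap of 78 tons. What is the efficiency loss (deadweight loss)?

Competitive equilibrium: 174.5 − 0.4q = 44.8 + 0.3q → q* = 185.2857, p* = 100.3857.
At q = 78: demand price = 174.5 − 0.4·78 = 143.3; supply price = 44.8 + 0.3·78 = 68.2.
Δq = 185.2857 − 78 = 107.2857; wedge = 143.3 − 68.2 = 75.1.
Deadweight loss = ½ × 107.2857 × 75.1 = $4028.58.

$4028.58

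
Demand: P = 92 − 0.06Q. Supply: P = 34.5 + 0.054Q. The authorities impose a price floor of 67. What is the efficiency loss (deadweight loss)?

Competitive equilibrium: 92 − 0.06Q = 34.5 + 0.054Q → Q* = 504.386, P* = 61.7368.
At the floor P = 67, quantity demanded = (92 − 67)/0.06 = 416.6667.
Sellers' marginal cost at Q' = 416.6667: 34.5 + 0.054·416.6667 = 57.
ΔQ = 504.386 − 416.6667 = 87.7193; wedge = 67 − 57 = 10.
Deadweight loss = ½ × 87.7193 × 10 = 438.60.

438.60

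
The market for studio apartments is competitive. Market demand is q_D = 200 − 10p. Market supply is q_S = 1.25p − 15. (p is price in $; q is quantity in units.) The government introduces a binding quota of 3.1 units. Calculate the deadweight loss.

In inverse form: demand p = 20 − 0.1q, supply p = 12 + 0.8q.
Competitive equilibrium: 20 − 0.1q = 12 + 0.8q → q* = 8.8889, p* = 19.1111.
At q = 3.1: demand price = 20 − 0.1·3.1 = 19.69; supply price = 12 + 0.8·3.1 = 14.48.
Δq = 8.8889 − 3.1 = 5.7889; wedge = 19.69 − 14.48 = 5.21.
Deadweight loss = ½ × 5.7889 × 5.21 = $15.08.

$15.08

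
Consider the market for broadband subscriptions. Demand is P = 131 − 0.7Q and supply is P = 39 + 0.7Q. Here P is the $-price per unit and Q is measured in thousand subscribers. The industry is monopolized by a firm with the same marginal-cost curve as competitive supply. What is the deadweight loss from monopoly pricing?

Competitive equilibrium: 131 − 0.7Q = 39 + 0.7Q → Q* = 65.7143, P* = 85.
Marginal revenue: MR = 131 − 1.4Q. Set MR = MC: 131 − 1.4Q = 39 + 0.7Q → Q_m = 43.8095.
Price P_m = 131 − 0.7·43.8095 = 100.3334; MC(Q_m) = 39 + 0.7·43.8095 = 69.6667.
Competitive Q* = 65.7143, so ΔQ = 21.9048; wedge = 100.3334 − 69.6667 = 30.6667.
DWL = ½ × 21.9048 × 30.6667 = $335.87 thousand.

$335.87 thousand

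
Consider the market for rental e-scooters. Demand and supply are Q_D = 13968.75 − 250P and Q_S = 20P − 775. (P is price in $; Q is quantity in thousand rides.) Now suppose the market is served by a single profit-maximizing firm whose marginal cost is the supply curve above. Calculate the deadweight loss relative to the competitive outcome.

In inverse form: demand P = 55.875 − 0.004Q, supply P = 38.75 + 0.05Q.
Competitive equilibrium: 55.875 − 0.004Q = 38.75 + 0.05Q → Q* = 317.1296, P* = 54.6065.
Marginal revenue: MR = 55.875 − 0.008Q. Set MR = MC: 55.875 − 0.008Q = 38.75 + 0.05Q → Q_m = 295.2586.
Price P_m = 55.875 − 0.004·295.2586 = 54.694; MC(Q_m) = 38.75 + 0.05·295.2586 = 53.5129.
Competitive Q* = 317.1296, so ΔQ = 21.871; wedge = 54.694 − 53.5129 = 1.1811.
Welfare loss = ½ × 21.871 × 1.1811 = $12.92 thousand.

$12.92 thousand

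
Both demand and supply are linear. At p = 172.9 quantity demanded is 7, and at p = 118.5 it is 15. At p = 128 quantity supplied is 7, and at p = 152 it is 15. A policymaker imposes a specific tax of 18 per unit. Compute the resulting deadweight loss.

Demand slope = (118.5 − 172.9)/(15 − 7) = −6.8, so p = 220.5 − 6.8q.
Supply slope = (152 − 128)/(15 − 7) = 3, so p = 107 + 3q.
Competitive equilibrium: 220.5 − 6.8q = 107 + 3q → q* = 11.5816, p* = 141.7449.
With the tax, the buyer price exceeds the seller price by 18: (220.5 − 6.8q) − (107 + 3q) = 18 → q' = 9.7449.
Δq = 11.5816 − 9.7449 = 1.8367; the wedge equals the tax, 18.
Welfare loss = ½ × 1.8367 × 18 = 16.53.

16.53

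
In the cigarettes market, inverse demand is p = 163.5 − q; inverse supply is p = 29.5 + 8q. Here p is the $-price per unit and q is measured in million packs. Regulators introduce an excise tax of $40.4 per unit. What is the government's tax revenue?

Competitive equilibrium: 163.5 − q = 29.5 + 8q → q* = 14.8889, p* = 148.6111.
With the tax, the buyer price exceeds the seller price by 40.4: (163.5 − q) − (29.5 + 8q) = 40.4 → q' = 10.4.
Tax revenue = 40.4 × 10.4 = $420.16 million.

$420.16 million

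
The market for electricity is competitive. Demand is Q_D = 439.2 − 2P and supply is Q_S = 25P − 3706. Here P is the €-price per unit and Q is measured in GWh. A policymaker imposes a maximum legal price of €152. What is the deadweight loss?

In inverse form: demand P = 219.6 − 0.5Q, supply P = 148.24 + 0.04Q.
Competitive equilibrium: 219.6 − 0.5Q = 148.24 + 0.04Q → Q* = 132.1481, P* = 153.5259.
At the ceiling P = 152, quantity supplied = (152 − 148.24)/0.04 = 94.
Willingness to pay at Q' = 94: 219.6 − 0.5·94 = 172.6.
ΔQ = 132.1481 − 94 = 38.1481; wedge = 172.6 − 152 = 20.6.
Welfare loss = ½ × 38.1481 × 20.6 = €392.93.

€392.93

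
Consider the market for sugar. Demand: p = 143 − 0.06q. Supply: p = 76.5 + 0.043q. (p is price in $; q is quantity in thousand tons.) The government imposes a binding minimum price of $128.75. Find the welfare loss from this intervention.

$8578.40 thousand

Competitive equilibrium: 143 − 0.06q = 76.5 + 0.043q → q* = 645.63107, p* = 104.26214.
At the floor p = 128.75, quantity demanded = (143 − 128.75)/0.06 = 237.5.
Sellers' marginal cost at q' = 237.5: 76.5 + 0.043·237.5 = 86.7125.
Δq = 645.63107 − 237.5 = 408.13107; wedge = 128.75 − 86.7125 = 42.0375.
Deadweight loss = ½ × 408.13107 × 42.0375 = $8578.40 thousand.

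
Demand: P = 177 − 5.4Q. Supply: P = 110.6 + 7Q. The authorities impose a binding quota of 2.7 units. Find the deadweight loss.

Competitive equilibrium: 177 − 5.4Q = 110.6 + 7Q → Q* = 5.3548, P* = 148.0839.
At Q = 2.7: demand price = 177 − 5.4·2.7 = 162.42; supply price = 110.6 + 7·2.7 = 129.5.
ΔQ = 5.3548 − 2.7 = 2.6548; wedge = 162.42 − 129.5 = 32.92.
Welfare loss = ½ × 2.6548 × 32.92 = 43.70.

43.70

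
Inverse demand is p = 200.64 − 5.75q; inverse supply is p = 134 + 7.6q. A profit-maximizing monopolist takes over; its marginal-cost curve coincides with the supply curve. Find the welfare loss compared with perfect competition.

15.07

Competitive equilibrium: 200.64 − 5.75q = 134 + 7.6q → q* = 4.9918, p* = 171.9374.
Marginal revenue: MR = 200.64 − 11.5q. Set MR = MC: 200.64 − 11.5q = 134 + 7.6q → q_m = 3.489.
Price p_m = 200.64 − 5.75·3.489 = 180.5783; MC(q_m) = 134 + 7.6·3.489 = 160.5164.
Competitive q* = 4.9918, so Δq = 1.5028; wedge = 180.5783 − 160.5164 = 20.0619.
The triangle = ½ × 1.5028 × 20.0619 = 15.07.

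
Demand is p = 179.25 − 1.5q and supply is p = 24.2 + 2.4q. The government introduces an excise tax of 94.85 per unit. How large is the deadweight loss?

Competitive equilibrium: 179.25 − 1.5q = 24.2 + 2.4q → q* = 39.7564, p* = 119.6154.
With the tax, the buyer price exceeds the seller price by 94.85: (179.25 − 1.5q) − (24.2 + 2.4q) = 94.85 → q' = 15.4359.
Δq = 39.7564 − 15.4359 = 24.3205; the wedge equals the tax, 94.85.
Deadweight loss = ½ × 24.3205 × 94.85 = 1153.40.

1153.40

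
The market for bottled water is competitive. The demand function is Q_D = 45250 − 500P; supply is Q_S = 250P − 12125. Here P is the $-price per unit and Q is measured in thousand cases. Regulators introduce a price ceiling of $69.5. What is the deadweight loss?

$9187.50 thousand

In inverse form: demand P = 90.5 − 0.002Q, supply P = 48.5 + 0.004Q.
Competitive equilibrium: 90.5 − 0.002Q = 48.5 + 0.004Q → Q* = 7000, P* = 76.5.
At the ceiling P = 69.5, quantity supplied = (69.5 − 48.5)/0.004 = 5250.
Willingness to pay at Q' = 5250: 90.5 − 0.002·5250 = 80.
ΔQ = 7000 − 5250 = 1750; wedge = 80 − 69.5 = 10.5.
Deadweight loss = ½ × 1750 × 10.5 = $9187.50 thousand.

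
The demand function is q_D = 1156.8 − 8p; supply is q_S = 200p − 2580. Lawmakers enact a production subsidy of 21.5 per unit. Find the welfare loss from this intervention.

1777.88

In inverse form: demand p = 144.6 − 0.125q, supply p = 12.9 + 0.005q.
Competitive equilibrium: 144.6 − 0.125q = 12.9 + 0.005q → q* = 1013.0769, p* = 17.9654.
The subsidy lowers effective supply by 21.5: p = 0.005q − 8.6.
New quantity: 144.6 − 0.125q = 0.005q − 8.6 → q' = 1178.4615.
Overproduction Δq = 1178.4615 − 1013.0769 = 165.3846; wedge = subsidy = 21.5.
DWL = ½ × 165.3846 × 21.5 = 1777.88.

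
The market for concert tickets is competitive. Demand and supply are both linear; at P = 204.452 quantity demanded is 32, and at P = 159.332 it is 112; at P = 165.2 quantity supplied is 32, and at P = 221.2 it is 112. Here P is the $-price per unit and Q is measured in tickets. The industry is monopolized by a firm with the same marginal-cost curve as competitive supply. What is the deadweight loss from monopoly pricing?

$239.19

Demand slope = (159.332 − 204.452)/(112 − 32) = −0.564, so P = 222.5 − 0.564Q.
Supply slope = (221.2 − 165.2)/(112 − 32) = 0.7, so P = 142.8 + 0.7Q.
Competitive equilibrium: 222.5 − 0.564Q = 142.8 + 0.7Q → Q* = 63.0538, P* = 186.9377.
Marginal revenue: MR = 222.5 − 1.128Q. Set MR = MC: 222.5 − 1.128Q = 142.8 + 0.7Q → Q_m = 43.5996.
Price P_m = 222.5 − 0.564·43.5996 = 197.9098; MC(Q_m) = 142.8 + 0.7·43.5996 = 173.3197.
Competitive Q* = 63.0538, so ΔQ = 19.4542; wedge = 197.9098 − 173.3197 = 24.5901.
Deadweight loss = ½ × 19.4542 × 24.5901 = $239.19.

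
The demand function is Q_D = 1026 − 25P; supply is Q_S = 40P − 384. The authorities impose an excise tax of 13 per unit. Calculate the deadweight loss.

In inverse form: demand P = 41.04 − 0.04Q, supply P = 9.6 + 0.025Q.
Competitive equilibrium: 41.04 − 0.04Q = 9.6 + 0.025Q → Q* = 483.6923, P* = 21.6923.
With the tax, the buyer price exceeds the seller price by 13: (41.04 − 0.04Q) − (9.6 + 0.025Q) = 13 → Q' = 283.6923.
ΔQ = 483.6923 − 283.6923 = 200; the wedge equals the tax, 13.
The triangle = ½ × 200 × 13 = 1300.

1300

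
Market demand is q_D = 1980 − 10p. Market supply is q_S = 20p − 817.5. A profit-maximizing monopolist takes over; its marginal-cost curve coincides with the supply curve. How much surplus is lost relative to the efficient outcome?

13167.075

In inverse form: demand p = 198 − 0.1q, supply p = 40.875 + 0.05q.
Competitive equilibrium: 198 − 0.1q = 40.875 + 0.05q → q* = 1047.5, p* = 93.25.
Marginal revenue: MR = 198 − 0.2q. Set MR = MC: 198 − 0.2q = 40.875 + 0.05q → q_m = 628.5.
Price p_m = 198 − 0.1·628.5 = 135.15; MC(q_m) = 40.875 + 0.05·628.5 = 72.3.
Competitive q* = 1047.5, so Δq = 419; wedge = 135.15 − 72.3 = 62.85.
Welfare loss = ½ × 419 × 62.85 = 13167.075.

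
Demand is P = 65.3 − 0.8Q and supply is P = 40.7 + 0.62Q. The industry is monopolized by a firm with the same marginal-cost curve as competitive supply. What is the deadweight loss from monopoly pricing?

27.67

Competitive equilibrium: 65.3 − 0.8Q = 40.7 + 0.62Q → Q* = 17.3239, P* = 51.4408.
Marginal revenue: MR = 65.3 − 1.6Q. Set MR = MC: 65.3 − 1.6Q = 40.7 + 0.62Q → Q_m = 11.0811.
Price P_m = 65.3 − 0.8·11.0811 = 56.4351; MC(Q_m) = 40.7 + 0.62·11.0811 = 47.5703.
Competitive Q* = 17.3239, so ΔQ = 6.2428; wedge = 56.4351 − 47.5703 = 8.8648.
Welfare loss = ½ × 6.2428 × 8.8648 = 27.67.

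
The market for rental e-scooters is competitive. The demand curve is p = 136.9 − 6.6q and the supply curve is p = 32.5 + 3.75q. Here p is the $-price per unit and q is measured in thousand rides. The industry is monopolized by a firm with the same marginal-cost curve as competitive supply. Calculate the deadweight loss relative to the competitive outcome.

Competitive equilibrium: 136.9 − 6.6q = 32.5 + 3.75q → q* = 10.087, p* = 70.3261.
Marginal revenue: MR = 136.9 − 13.2q. Set MR = MC: 136.9 − 13.2q = 32.5 + 3.75q → q_m = 6.1593.
Price p_m = 136.9 − 6.6·6.1593 = 96.2486; MC(q_m) = 32.5 + 3.75·6.1593 = 55.5974.
Competitive q* = 10.087, so Δq = 3.9277; wedge = 96.2486 − 55.5974 = 40.6512.
DWL = ½ × 3.9277 × 40.6512 = $79.83 thousand.

$79.83 thousand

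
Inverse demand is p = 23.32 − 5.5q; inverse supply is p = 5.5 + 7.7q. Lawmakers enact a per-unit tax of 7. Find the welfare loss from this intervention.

Competitive equilibrium: 23.32 − 5.5q = 5.5 + 7.7q → q* = 1.35, p* = 15.895.
With the tax, the buyer price exceeds the seller price by 7: (23.32 − 5.5q) − (5.5 + 7.7q) = 7 → q' = 0.8197.
Δq = 1.35 − 0.8197 = 0.5303; the wedge equals the tax, 7.
Welfare loss = ½ × 0.5303 × 7 = 1.86.

1.86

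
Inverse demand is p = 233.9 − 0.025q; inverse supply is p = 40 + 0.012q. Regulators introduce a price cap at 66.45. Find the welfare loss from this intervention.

Competitive equilibrium: 233.9 − 0.025q = 40 + 0.012q → q* = 5240.540541, p* = 102.886486.
At the ceiling p = 66.45, quantity supplied = (66.45 − 40)/0.012 = 2204.166667.
Willingness to pay at q' = 2204.166667: 233.9 − 0.025·2204.166667 = 178.795833.
Δq = 5240.540541 − 2204.166667 = 3036.373874; wedge = 178.795833 − 66.45 = 112.345833.
DWL = ½ × 3036.373874 × 112.345833 = 170561.98.

170561.98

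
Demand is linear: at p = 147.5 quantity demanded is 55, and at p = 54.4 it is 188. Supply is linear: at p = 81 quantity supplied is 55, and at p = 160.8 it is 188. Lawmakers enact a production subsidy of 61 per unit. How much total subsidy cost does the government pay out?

9337.69

Demand slope = (54.4 − 147.5)/(188 − 55) = −0.7, so p = 186 − 0.7q.
Supply slope = (160.8 − 81)/(188 − 55) = 0.6, so p = 48 + 0.6q.
Competitive equilibrium: 186 − 0.7q = 48 + 0.6q → q* = 106.1538, p* = 111.6923.
The subsidy lowers effective supply by 61: p = 0.6q − 13.
New quantity: 186 − 0.7q = 0.6q − 13 → q' = 153.0769.
Total subsidy cost = 61 × 153.0769 = 9337.69.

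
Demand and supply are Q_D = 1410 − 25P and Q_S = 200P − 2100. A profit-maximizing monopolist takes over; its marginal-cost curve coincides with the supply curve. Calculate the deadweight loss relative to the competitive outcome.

In inverse form: demand P = 56.4 − 0.04Q, supply P = 10.5 + 0.005Q.
Competitive equilibrium: 56.4 − 0.04Q = 10.5 + 0.005Q → Q* = 1020, P* = 15.6.
Marginal revenue: MR = 56.4 − 0.08Q. Set MR = MC: 56.4 − 0.08Q = 10.5 + 0.005Q → Q_m = 540.
Price P_m = 56.4 − 0.04·540 = 34.8; MC(Q_m) = 10.5 + 0.005·540 = 13.2.
Competitive Q* = 1020, so ΔQ = 480; wedge = 34.8 − 13.2 = 21.6.
DWL = ½ × 480 × 21.6 = 5184.

5184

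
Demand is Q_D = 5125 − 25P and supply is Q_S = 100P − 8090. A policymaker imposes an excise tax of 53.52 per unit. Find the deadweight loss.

In inverse form: demand P = 205 − 0.04Q, supply P = 80.9 + 0.01Q.
Competitive equilibrium: 205 − 0.04Q = 80.9 + 0.01Q → Q* = 2482, P* = 105.72.
With the tax, the buyer price exceeds the seller price by 53.52: (205 − 0.04Q) − (80.9 + 0.01Q) = 53.52 → Q' = 1411.6.
ΔQ = 2482 − 1411.6 = 1070.4; the wedge equals the tax, 53.52.
The triangle = ½ × 1070.4 × 53.52 = 28643.904.

28643.904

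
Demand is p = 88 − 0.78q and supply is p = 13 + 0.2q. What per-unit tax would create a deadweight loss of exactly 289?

Competitive equilibrium: 88 − 0.78q = 13 + 0.2q → q* = 76.5306, p* = 28.3061.
A tax t gives Δq = t/0.98 and wedge t, so DWL = t²/1.96.
t²/1.96 = 289 → t² = 566.44 → t = 23.8.

23.8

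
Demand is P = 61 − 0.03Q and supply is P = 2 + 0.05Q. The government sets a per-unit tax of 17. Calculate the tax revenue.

8925

Competitive equilibrium: 61 − 0.03Q = 2 + 0.05Q → Q* = 737.5, P* = 38.875.
With the tax, the buyer price exceeds the seller price by 17: (61 − 0.03Q) − (2 + 0.05Q) = 17 → Q' = 525.
Tax revenue = 17 × 525 = 8925.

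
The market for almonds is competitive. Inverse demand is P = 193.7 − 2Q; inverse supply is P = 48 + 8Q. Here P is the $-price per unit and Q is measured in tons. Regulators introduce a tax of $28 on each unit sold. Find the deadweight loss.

$39.20

Competitive equilibrium: 193.7 − 2Q = 48 + 8Q → Q* = 14.57, P* = 164.56.
With the tax, the buyer price exceeds the seller price by 28: (193.7 − 2Q) − (48 + 8Q) = 28 → Q' = 11.77.
ΔQ = 14.57 − 11.77 = 2.8; the wedge equals the tax, 28.
Welfare loss = ½ × 2.8 × 28 = $39.20.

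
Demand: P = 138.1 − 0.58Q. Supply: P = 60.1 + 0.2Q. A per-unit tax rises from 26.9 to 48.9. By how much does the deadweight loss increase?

1068.97

Competitive equilibrium: 138.1 − 0.58Q = 60.1 + 0.2Q → Q* = 100, P* = 80.1.
For a per-unit tax t: ΔQ = t/0.78, so DWL = ½·t·(t/0.78) = t²/1.56.
At t = 26.9: DWL = 463.853. At t = 48.9: DWL = 1532.827.
Increase = 1532.827 − 463.853 = 1068.97.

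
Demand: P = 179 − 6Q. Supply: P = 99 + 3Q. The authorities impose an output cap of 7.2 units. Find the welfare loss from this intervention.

Competitive equilibrium: 179 − 6Q = 99 + 3Q → Q* = 8.8889, P* = 125.6667.
At Q = 7.2: demand price = 179 − 6·7.2 = 135.8; supply price = 99 + 3·7.2 = 120.6.
ΔQ = 8.8889 − 7.2 = 1.6889; wedge = 135.8 − 120.6 = 15.2.
Welfare loss = ½ × 1.6889 × 15.2 = 12.84.

12.84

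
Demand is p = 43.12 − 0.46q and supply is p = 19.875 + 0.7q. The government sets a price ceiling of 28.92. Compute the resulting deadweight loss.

29.38

Competitive equilibrium: 43.12 − 0.46q = 19.875 + 0.7q → q* = 20.0388, p* = 33.9022.
At the ceiling p = 28.92, quantity supplied = (28.92 − 19.875)/0.7 = 12.9214.
Willingness to pay at q' = 12.9214: 43.12 − 0.46·12.9214 = 37.1762.
Δq = 20.0388 − 12.9214 = 7.1174; wedge = 37.1762 − 28.92 = 8.2562.
Deadweight loss = ½ × 7.1174 × 8.2562 = 29.38.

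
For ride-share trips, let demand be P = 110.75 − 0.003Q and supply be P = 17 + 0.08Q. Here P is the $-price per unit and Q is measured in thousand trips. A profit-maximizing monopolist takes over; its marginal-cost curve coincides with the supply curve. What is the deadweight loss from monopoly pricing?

$64.43 thousand

Competitive equilibrium: 110.75 − 0.003Q = 17 + 0.08Q → Q* = 1129.5181, P* = 107.3614.
Marginal revenue: MR = 110.75 − 0.006Q. Set MR = MC: 110.75 − 0.006Q = 17 + 0.08Q → Q_m = 1090.1163.
Price P_m = 110.75 − 0.003·1090.1163 = 107.4797; MC(Q_m) = 17 + 0.08·1090.1163 = 104.2093.
Competitive Q* = 1129.5181, so ΔQ = 39.4018; wedge = 107.4797 − 104.2093 = 3.2704.
DWL = ½ × 39.4018 × 3.2704 = $64.43 thousand.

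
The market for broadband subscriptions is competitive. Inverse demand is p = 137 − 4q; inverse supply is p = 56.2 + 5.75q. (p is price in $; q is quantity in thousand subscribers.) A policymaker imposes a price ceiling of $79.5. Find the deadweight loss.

$87.43 thousand

Competitive equilibrium: 137 − 4q = 56.2 + 5.75q → q* = 8.2872, p* = 103.8513.
At the ceiling p = 79.5, quantity supplied = (79.5 − 56.2)/5.75 = 4.0522.
Willingness to pay at q' = 4.0522: 137 − 4·4.0522 = 120.7912.
Δq = 8.2872 − 4.0522 = 4.235; wedge = 120.7912 − 79.5 = 41.2912.
The triangle = ½ × 4.235 × 41.2912 = $87.43 thousand.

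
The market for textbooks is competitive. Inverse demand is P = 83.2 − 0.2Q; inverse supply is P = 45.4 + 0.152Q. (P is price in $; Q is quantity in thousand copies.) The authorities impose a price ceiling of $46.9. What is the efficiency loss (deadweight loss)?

Competitive equilibrium: 83.2 − 0.2Q = 45.4 + 0.152Q → Q* = 107.3864, P* = 61.7227.
At the ceiling P = 46.9, quantity supplied = (46.9 − 45.4)/0.152 = 9.8684.
Willingness to pay at Q' = 9.8684: 83.2 − 0.2·9.8684 = 81.2263.
ΔQ = 107.3864 − 9.8684 = 97.518; wedge = 81.2263 − 46.9 = 34.3263.
Welfare loss = ½ × 97.518 × 34.3263 = $1673.72 thousand.

$1673.72 thousand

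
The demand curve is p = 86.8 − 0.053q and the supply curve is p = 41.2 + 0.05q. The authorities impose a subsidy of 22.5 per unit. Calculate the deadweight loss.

Competitive equilibrium: 86.8 − 0.053q = 41.2 + 0.05q → q* = 442.7184, p* = 63.3359.
The subsidy lowers effective supply by 22.5: p = 18.7 + 0.05q.
New quantity: 86.8 − 0.053q = 18.7 + 0.05q → q' = 661.165.
Overproduction Δq = 661.165 − 442.7184 = 218.4466; wedge = subsidy = 22.5.
Welfare loss = ½ × 218.4466 × 22.5 = 2457.52.

2457.52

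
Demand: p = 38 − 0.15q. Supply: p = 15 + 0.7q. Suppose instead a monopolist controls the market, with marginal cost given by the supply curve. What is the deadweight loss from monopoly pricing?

Competitive equilibrium: 38 − 0.15q = 15 + 0.7q → q* = 27.0588, p* = 33.9412.
Marginal revenue: MR = 38 − 0.3q. Set MR = MC: 38 − 0.3q = 15 + 0.7q → q_m = 23.
Price p_m = 38 − 0.15·23 = 34.55; MC(q_m) = 15 + 0.7·23 = 31.1.
Competitive q* = 27.0588, so Δq = 4.0588; wedge = 34.55 − 31.1 = 3.45.
The triangle = ½ × 4.0588 × 3.45 = 7.

7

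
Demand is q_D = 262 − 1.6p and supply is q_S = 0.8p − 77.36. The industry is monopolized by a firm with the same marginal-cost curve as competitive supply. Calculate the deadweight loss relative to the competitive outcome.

74.93

In inverse form: demand p = 163.75 − 0.625q, supply p = 96.7 + 1.25q.
Competitive equilibrium: 163.75 − 0.625q = 96.7 + 1.25q → q* = 35.76, p* = 141.4.
Marginal revenue: MR = 163.75 − 1.25q. Set MR = MC: 163.75 − 1.25q = 96.7 + 1.25q → q_m = 26.82.
Price p_m = 163.75 − 0.625·26.82 = 146.9875; MC(q_m) = 96.7 + 1.25·26.82 = 130.225.
Competitive q* = 35.76, so Δq = 8.94; wedge = 146.9875 − 130.225 = 16.7625.
The triangle = ½ × 8.94 × 16.7625 = 74.93.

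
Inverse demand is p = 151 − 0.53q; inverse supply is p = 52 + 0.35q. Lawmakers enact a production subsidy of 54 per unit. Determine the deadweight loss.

Competitive equilibrium: 151 − 0.53q = 52 + 0.35q → q* = 112.5, p* = 91.375.
The subsidy lowers effective supply by 54: p = 0.35q − 2.
New quantity: 151 − 0.53q = 0.35q − 2 → q' = 173.8636.
Overproduction Δq = 173.8636 − 112.5 = 61.3636; wedge = subsidy = 54.
Deadweight loss = ½ × 61.3636 × 54 = 1656.82.

1656.82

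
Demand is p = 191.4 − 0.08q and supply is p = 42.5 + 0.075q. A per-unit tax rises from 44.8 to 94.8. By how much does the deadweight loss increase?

22516.13

Competitive equilibrium: 191.4 − 0.08q = 42.5 + 0.075q → q* = 960.6452, p* = 114.5484.
For a per-unit tax t: Δq = t/0.155, so DWL = ½·t·(t/0.155) = t²/0.31.
At t = 44.8: DWL = 6474.323. At t = 94.8: DWL = 28990.452.
Increase = 28990.452 − 6474.323 = 22516.13.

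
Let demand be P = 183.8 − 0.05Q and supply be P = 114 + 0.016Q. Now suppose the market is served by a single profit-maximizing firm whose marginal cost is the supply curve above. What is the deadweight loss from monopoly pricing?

Competitive equilibrium: 183.8 − 0.05Q = 114 + 0.016Q → Q* = 1057.5758, P* = 130.9212.
Marginal revenue: MR = 183.8 − 0.1Q. Set MR = MC: 183.8 − 0.1Q = 114 + 0.016Q → Q_m = 601.7241.
Price P_m = 183.8 − 0.05·601.7241 = 153.7138; MC(Q_m) = 114 + 0.016·601.7241 = 123.6276.
Competitive Q* = 1057.5758, so ΔQ = 455.8517; wedge = 153.7138 − 123.6276 = 30.0862.
The triangle = ½ × 455.8517 × 30.0862 = 6857.42.

6857.42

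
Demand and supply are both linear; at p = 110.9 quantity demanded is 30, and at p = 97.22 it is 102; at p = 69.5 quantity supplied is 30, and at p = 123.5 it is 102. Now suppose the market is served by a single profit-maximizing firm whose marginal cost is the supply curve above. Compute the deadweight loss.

72.85

Demand slope = (97.22 − 110.9)/(102 − 30) = −0.19, so p = 116.6 − 0.19q.
Supply slope = (123.5 − 69.5)/(102 − 30) = 0.75, so p = 47 + 0.75q.
Competitive equilibrium: 116.6 − 0.19q = 47 + 0.75q → q* = 74.0426, p* = 102.5319.
Marginal revenue: MR = 116.6 − 0.38q. Set MR = MC: 116.6 − 0.38q = 47 + 0.75q → q_m = 61.5929.
Price p_m = 116.6 − 0.19·61.5929 = 104.8973; MC(q_m) = 47 + 0.75·61.5929 = 93.1947.
Competitive q* = 74.0426, so Δq = 12.4497; wedge = 104.8973 − 93.1947 = 11.7026.
Deadweight loss = ½ × 12.4497 × 11.7026 = 72.85.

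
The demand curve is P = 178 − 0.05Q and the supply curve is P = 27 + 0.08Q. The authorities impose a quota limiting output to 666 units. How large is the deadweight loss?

15961.29

Competitive equilibrium: 178 − 0.05Q = 27 + 0.08Q → Q* = 1161.53846, P* = 119.92308.
At Q = 666: demand price = 178 − 0.05·666 = 144.7; supply price = 27 + 0.08·666 = 80.28.
ΔQ = 1161.53846 − 666 = 495.53846; wedge = 144.7 − 80.28 = 64.42.
Deadweight loss = ½ × 495.53846 × 64.42 = 15961.29.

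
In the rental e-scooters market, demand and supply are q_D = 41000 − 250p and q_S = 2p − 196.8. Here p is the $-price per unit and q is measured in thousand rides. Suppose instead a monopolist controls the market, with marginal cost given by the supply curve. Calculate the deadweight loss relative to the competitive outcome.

In inverse form: demand p = 164 − 0.004q, supply p = 98.4 + 0.5q.
Competitive equilibrium: 164 − 0.004q = 98.4 + 0.5q → q* = 130.1587, p* = 163.4794.
Marginal revenue: MR = 164 − 0.008q. Set MR = MC: 164 − 0.008q = 98.4 + 0.5q → q_m = 129.1339.
Price p_m = 164 − 0.004·129.1339 = 163.4835; MC(q_m) = 98.4 + 0.5·129.1339 = 162.967.
Competitive q* = 130.1587, so Δq = 1.0248; wedge = 163.4835 − 162.967 = 0.5165.
The triangle = ½ × 1.0248 × 0.5165 = $0.26 thousand.

$0.26 thousand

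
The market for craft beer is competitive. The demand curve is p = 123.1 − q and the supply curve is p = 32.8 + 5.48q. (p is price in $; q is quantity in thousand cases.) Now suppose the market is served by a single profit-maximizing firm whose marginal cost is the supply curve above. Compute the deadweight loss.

$11.25 thousand

Competitive equilibrium: 123.1 − q = 32.8 + 5.48q → q* = 13.9352, p* = 109.1648.
Marginal revenue: MR = 123.1 − 2q. Set MR = MC: 123.1 − 2q = 32.8 + 5.48q → q_m = 12.0722.
Price p_m = 123.1 − 1·12.0722 = 111.0278; MC(q_m) = 32.8 + 5.48·12.0722 = 98.9557.
Competitive q* = 13.9352, so Δq = 1.863; wedge = 111.0278 − 98.9557 = 12.0721.
The triangle = ½ × 1.863 × 12.0721 = $11.25 thousand.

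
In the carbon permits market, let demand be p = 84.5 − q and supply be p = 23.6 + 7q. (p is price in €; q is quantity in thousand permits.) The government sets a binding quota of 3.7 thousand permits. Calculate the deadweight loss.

Competitive equilibrium: 84.5 − q = 23.6 + 7q → q* = 7.6125, p* = 76.8875.
At q = 3.7: demand price = 84.5 − 1·3.7 = 80.8; supply price = 23.6 + 7·3.7 = 49.5.
Δq = 7.6125 − 3.7 = 3.9125; wedge = 80.8 − 49.5 = 31.3.
Deadweight loss = ½ × 3.9125 × 31.3 = €61.23 thousand.

€61.23 thousand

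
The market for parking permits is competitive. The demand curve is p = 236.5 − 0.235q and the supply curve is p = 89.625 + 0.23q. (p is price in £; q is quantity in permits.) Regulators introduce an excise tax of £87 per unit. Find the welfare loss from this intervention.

£8138.71

Competitive equilibrium: 236.5 − 0.235q = 89.625 + 0.23q → q* = 315.8602, p* = 162.2728.
With the tax, the buyer price exceeds the seller price by 87: (236.5 − 0.235q) − (89.625 + 0.23q) = 87 → q' = 128.7634.
Δq = 315.8602 − 128.7634 = 187.0968; the wedge equals the tax, 87.
Deadweight loss = ½ × 187.0968 × 87 = £8138.71.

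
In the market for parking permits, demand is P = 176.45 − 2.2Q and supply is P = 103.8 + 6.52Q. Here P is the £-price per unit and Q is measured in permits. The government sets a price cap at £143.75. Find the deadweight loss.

Competitive equilibrium: 176.45 − 2.2Q = 103.8 + 6.52Q → Q* = 8.3314, P* = 158.1209.
At the ceiling P = 143.75, quantity supplied = (143.75 − 103.8)/6.52 = 6.1273.
Willingness to pay at Q' = 6.1273: 176.45 − 2.2·6.1273 = 162.9699.
ΔQ = 8.3314 − 6.1273 = 2.2041; wedge = 162.9699 − 143.75 = 19.2199.
Deadweight loss = ½ × 2.2041 × 19.2199 = £21.18.

£21.18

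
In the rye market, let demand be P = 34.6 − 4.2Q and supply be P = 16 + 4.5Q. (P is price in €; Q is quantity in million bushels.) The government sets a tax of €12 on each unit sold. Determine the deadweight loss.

Competitive equilibrium: 34.6 − 4.2Q = 16 + 4.5Q → Q* = 2.1379, P* = 25.6207.
With the tax, the buyer price exceeds the seller price by 12: (34.6 − 4.2Q) − (16 + 4.5Q) = 12 → Q' = 0.7586.
ΔQ = 2.1379 − 0.7586 = 1.3793; the wedge equals the tax, 12.
The triangle = ½ × 1.3793 × 12 = €8.28 million.

€8.28 million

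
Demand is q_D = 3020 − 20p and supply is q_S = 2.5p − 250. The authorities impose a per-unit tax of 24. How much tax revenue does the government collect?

In inverse form: demand p = 151 − 0.05q, supply p = 100 + 0.4q.
Competitive equilibrium: 151 − 0.05q = 100 + 0.4q → q* = 113.3333, p* = 145.3333.
With the tax, the buyer price exceeds the seller price by 24: (151 − 0.05q) − (100 + 0.4q) = 24 → q' = 60.
Tax revenue = 24 × 60 = 1440.

1440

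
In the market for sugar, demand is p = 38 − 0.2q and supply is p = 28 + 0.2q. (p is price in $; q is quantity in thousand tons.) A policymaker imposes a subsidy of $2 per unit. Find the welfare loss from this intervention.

$5 thousand

Competitive equilibrium: 38 − 0.2q = 28 + 0.2q → q* = 25, p* = 33.
The subsidy lowers effective supply by 2: p = 26 + 0.2q.
New quantity: 38 − 0.2q = 26 + 0.2q → q' = 30.
Overproduction Δq = 30 − 25 = 5; wedge = subsidy = 2.
Deadweight loss = ½ × 5 × 2 = $5 thousand.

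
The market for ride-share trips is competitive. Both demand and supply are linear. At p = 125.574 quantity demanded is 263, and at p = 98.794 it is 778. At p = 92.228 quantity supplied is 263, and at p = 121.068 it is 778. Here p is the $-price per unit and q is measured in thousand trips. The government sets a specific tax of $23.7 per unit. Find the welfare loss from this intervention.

$2600.42 thousand

Demand slope = (98.794 − 125.574)/(778 − 263) = −0.052, so p = 139.25 − 0.052q.
Supply slope = (121.068 − 92.228)/(778 − 263) = 0.056, so p = 77.5 + 0.056q.
Competitive equilibrium: 139.25 − 0.052q = 77.5 + 0.056q → q* = 571.7593, p* = 109.5185.
With the tax, the buyer price exceeds the seller price by 23.7: (139.25 − 0.052q) − (77.5 + 0.056q) = 23.7 → q' = 352.3148.
Δq = 571.7593 − 352.3148 = 219.4445; the wedge equals the tax, 23.7.
DWL = ½ × 219.4445 × 23.7 = $2600.42 thousand.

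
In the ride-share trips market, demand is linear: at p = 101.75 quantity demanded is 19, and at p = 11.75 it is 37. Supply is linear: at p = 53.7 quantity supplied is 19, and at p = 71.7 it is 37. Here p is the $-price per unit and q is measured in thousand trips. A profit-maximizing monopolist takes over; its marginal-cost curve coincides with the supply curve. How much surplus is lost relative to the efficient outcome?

Demand slope = (11.75 − 101.75)/(37 − 19) = −5, so p = 196.75 − 5q.
Supply slope = (71.7 − 53.7)/(37 − 19) = 1, so p = 34.7 + q.
Competitive equilibrium: 196.75 − 5q = 34.7 + q → q* = 27.0083, p* = 61.7083.
Marginal revenue: MR = 196.75 − 10q. Set MR = MC: 196.75 − 10q = 34.7 + q → q_m = 14.7318.
Price p_m = 196.75 − 5·14.7318 = 123.091; MC(q_m) = 34.7 + 1·14.7318 = 49.4318.
Competitive q* = 27.0083, so Δq = 12.2765; wedge = 123.091 − 49.4318 = 73.6592.
The triangle = ½ × 12.2765 × 73.6592 = $452.14 thousand.

$452.14 thousand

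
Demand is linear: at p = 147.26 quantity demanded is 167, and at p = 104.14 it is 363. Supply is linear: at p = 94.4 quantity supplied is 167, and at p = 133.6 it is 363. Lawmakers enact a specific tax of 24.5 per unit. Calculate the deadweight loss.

Demand slope = (104.14 − 147.26)/(363 − 167) = −0.22, so p = 184 − 0.22q.
Supply slope = (133.6 − 94.4)/(363 − 167) = 0.2, so p = 61 + 0.2q.
Competitive equilibrium: 184 − 0.22q = 61 + 0.2q → q* = 292.8571, p* = 119.5714.
With the tax, the buyer price exceeds the seller price by 24.5: (184 − 0.22q) − (61 + 0.2q) = 24.5 → q' = 234.5238.
Δq = 292.8571 − 234.5238 = 58.3333; the wedge equals the tax, 24.5.
Welfare loss = ½ × 58.3333 × 24.5 = 714.58.

714.58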